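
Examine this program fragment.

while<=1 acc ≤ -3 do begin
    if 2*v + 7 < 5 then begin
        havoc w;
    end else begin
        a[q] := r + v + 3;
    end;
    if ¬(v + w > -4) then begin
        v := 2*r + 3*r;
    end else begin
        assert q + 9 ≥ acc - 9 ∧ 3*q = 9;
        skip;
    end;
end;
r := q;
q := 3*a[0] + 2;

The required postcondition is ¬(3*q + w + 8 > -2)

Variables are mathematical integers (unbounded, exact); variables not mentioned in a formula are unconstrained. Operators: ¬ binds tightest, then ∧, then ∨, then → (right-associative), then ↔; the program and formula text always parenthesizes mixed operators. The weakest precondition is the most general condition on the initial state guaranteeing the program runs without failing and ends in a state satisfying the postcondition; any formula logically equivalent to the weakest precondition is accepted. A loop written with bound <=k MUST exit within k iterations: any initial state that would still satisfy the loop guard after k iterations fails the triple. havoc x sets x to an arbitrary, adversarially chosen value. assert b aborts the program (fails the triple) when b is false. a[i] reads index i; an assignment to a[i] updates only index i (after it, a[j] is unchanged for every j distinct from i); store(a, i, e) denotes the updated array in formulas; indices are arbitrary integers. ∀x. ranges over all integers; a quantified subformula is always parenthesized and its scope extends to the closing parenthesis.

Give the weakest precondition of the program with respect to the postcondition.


Working backward. After the program, the postcondition ¬(3*q + w + 8 > -2) must hold; in canonical form it is ¬(3*q + w > -10).
Before q := 3*a[0] + 2: ¬(9*a[0] + w > -16)
Before r := q: ¬(9*a[0] + w > -16)
Before the loop (bound <=1), unroll the exhaustion recursion (WP_0 = exit-now case; WP_j = one more guarded iteration, up to j = 1):
  WP_0: (¬(acc ≤ -3)) ∧ (¬(9*a[0] + w > -16))
  WP_1: (acc ≤ -3 → ((2*v < -2 → (∀w_1. (((¬(v + w_1 > -4)) → ((¬(acc ≤ -3)) ∧ (¬(9*a[0] + w_1 > -16)))) ∧ (v + w_1 > -4 → (q ≥ acc - 18 ∧ 3*q = 9 ∧ (¬(acc ≤ -3)) ∧ (¬(9*a[0] + w_1 > -16))))))) ∧ ((¬(2*v < -2)) → (((¬(v + w > -4)) → ((¬(acc ≤ -3)) ∧ (¬(9*store(a, q, r + v + 3)[0] + w > -16)))) ∧ (v + w > -4 → (q ≥ acc - 18 ∧ 3*q = 9 ∧ (¬(acc ≤ -3)) ∧ (¬(9*store(a, q, r + v + 3)[0] + w > -16)))))))) ∧ ((¬(acc ≤ -3)) → (¬(9*a[0] + w > -16)))
So before the loop: (acc ≤ -3 → ((2*v < -2 → (∀w_1. (((¬(v + w_1 > -4)) → ((¬(acc ≤ -3)) ∧ (¬(9*a[0] + w_1 > -16)))) ∧ (v + w_1 > -4 → (q ≥ acc - 18 ∧ 3*q = 9 ∧ (¬(acc ≤ -3)) ∧ (¬(9*a[0] + w_1 > -16))))))) ∧ ((¬(2*v < -2)) → (((¬(v + w > -4)) → ((¬(acc ≤ -3)) ∧ (¬(9*store(a, q, r + v + 3)[0] + w > -16)))) ∧ (v + w > -4 → (q ≥ acc - 18 ∧ 3*q = 9 ∧ (¬(acc ≤ -3)) ∧ (¬(9*store(a, q, r + v + 3)[0] + w > -16)))))))) ∧ ((¬(acc ≤ -3)) → (¬(9*a[0] + w > -16)))
Answer: WP = (acc ≤ -3 → ((2*v < -2 → (∀w_1. (((¬(v + w_1 > -4)) → ((¬(acc ≤ -3)) ∧ (¬(9*a[0] + w_1 > -16)))) ∧ (v + w_1 > -4 → (q ≥ acc - 18 ∧ 3*q = 9 ∧ (¬(acc ≤ -3)) ∧ (¬(9*a[0] + w_1 > -16))))))) ∧ ((¬(2*v < -2)) → (((¬(v + w > -4)) → ((¬(acc ≤ -3)) ∧ (¬(9*store(a, q, r + v + 3)[0] + w > -16)))) ∧ (v + w > -4 → (q ≥ acc - 18 ∧ 3*q = 9 ∧ (¬(acc ≤ -3)) ∧ (¬(9*store(a, q, r + v + 3)[0] + w > -16)))))))) ∧ ((¬(acc ≤ -3)) → (¬(9*a[0] + w > -16)))


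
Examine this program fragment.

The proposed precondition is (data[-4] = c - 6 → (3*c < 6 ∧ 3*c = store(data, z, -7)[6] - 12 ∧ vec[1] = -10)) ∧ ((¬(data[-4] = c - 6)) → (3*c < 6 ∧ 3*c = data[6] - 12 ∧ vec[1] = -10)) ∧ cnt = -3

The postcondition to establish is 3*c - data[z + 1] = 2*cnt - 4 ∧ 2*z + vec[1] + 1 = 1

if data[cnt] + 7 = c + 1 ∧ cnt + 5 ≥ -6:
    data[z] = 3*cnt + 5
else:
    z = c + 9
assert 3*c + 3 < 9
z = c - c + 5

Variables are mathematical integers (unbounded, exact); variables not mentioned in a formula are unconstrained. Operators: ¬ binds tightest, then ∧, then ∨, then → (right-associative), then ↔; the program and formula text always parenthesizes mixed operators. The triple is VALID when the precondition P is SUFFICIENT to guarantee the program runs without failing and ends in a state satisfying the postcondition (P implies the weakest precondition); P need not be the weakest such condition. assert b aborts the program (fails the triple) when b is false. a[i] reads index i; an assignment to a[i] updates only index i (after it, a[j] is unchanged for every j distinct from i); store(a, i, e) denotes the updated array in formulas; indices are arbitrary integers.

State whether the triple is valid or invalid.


Working backward. After the program, the postcondition 3*c - data[z + 1] = 2*cnt - 4 ∧ 2*z + vec[1] + 1 = 1 must hold; in canonical form it is 3*c = data[z + 1] + 2*cnt - 4 ∧ vec[1] + 2*z = 0.
Before z := c - c + 5: 3*c = data[6] + 2*cnt - 4 ∧ vec[1] = -10
Before assert 3*c + 3 < 9: 3*c < 6 ∧ 3*c = data[6] + 2*cnt - 4 ∧ vec[1] = -10
Then branch requires 3*c < 6 ∧ 3*c = store(data, z, 3*cnt + 5)[6] + 2*cnt - 4 ∧ vec[1] = -10; else branch requires 3*c < 6 ∧ 3*c = data[6] + 2*cnt - 4 ∧ vec[1] = -10.
Before the if: ((data[cnt] = c - 6 ∧ cnt ≥ -11) → (3*c < 6 ∧ 3*c = store(data, z, 3*cnt + 5)[6] + 2*cnt - 4 ∧ vec[1] = -10)) ∧ ((¬(data[cnt] = c - 6 ∧ cnt ≥ -11)) → (3*c < 6 ∧ 3*c = data[6] + 2*cnt - 4 ∧ vec[1] = -10))
The weakest precondition is ((data[cnt] = c - 6 ∧ cnt ≥ -11) → (3*c < 6 ∧ 3*c = store(data, z, 3*cnt + 5)[6] + 2*cnt - 4 ∧ vec[1] = -10)) ∧ ((¬(data[cnt] = c - 6 ∧ cnt ≥ -11)) → (3*c < 6 ∧ 3*c = data[6] + 2*cnt - 4 ∧ vec[1] = -10)).
Check whether (data[-4] = c - 6 → (3*c < 6 ∧ 3*c = store(data, z, -7)[6] - 12 ∧ vec[1] = -10)) ∧ ((¬(data[-4] = c - 6)) → (3*c < 6 ∧ 3*c = data[6] - 12 ∧ vec[1] = -10)) ∧ cnt = -3 implies it.
Countermodel: at the initial state c = -6, cnt = -3, data = {[-4] = -13, [-3] = -11, [1] = 2, [5] = 2, [6] = -6, elsewhere 2}, vec = {[-4] = -10, [-3] = -10, [1] = -10, [5] = -10, [6] = -10, elsewhere -10}, z = 5, the precondition holds but the weakest precondition fails.
Answer: invalid


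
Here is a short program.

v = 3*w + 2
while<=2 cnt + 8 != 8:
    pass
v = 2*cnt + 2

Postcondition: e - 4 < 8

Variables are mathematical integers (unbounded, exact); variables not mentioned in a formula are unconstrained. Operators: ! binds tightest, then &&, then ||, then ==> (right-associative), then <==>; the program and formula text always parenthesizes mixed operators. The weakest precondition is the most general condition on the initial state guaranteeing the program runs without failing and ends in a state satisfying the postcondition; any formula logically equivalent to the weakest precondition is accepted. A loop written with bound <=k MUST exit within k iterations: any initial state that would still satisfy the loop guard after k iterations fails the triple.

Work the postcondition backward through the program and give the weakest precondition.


Working backward. After the program, the postcondition e - 4 < 8 must hold; in canonical form it is e < 12.
Before v := 2*cnt + 2: e < 12
Before the loop (bound <=2), unroll the exhaustion recursion (WP_0 = exit-now case; WP_j = one more guarded iteration, up to j = 2):
  WP_0: (!(cnt != 0)) && e < 12
  WP_1: (cnt != 0 ==> ((!(cnt != 0)) && e < 12)) && ((!(cnt != 0)) ==> e < 12)
  WP_2: (cnt != 0 ==> ((cnt != 0 ==> ((!(cnt != 0)) && e < 12)) && ((!(cnt != 0)) ==> e < 12))) && ((!(cnt != 0)) ==> e < 12)
So before the loop: (cnt != 0 ==> ((cnt != 0 ==> ((!(cnt != 0)) && e < 12)) && ((!(cnt != 0)) ==> e < 12))) && ((!(cnt != 0)) ==> e < 12)
Before v := 3*w + 2: (cnt != 0 ==> ((cnt != 0 ==> ((!(cnt != 0)) && e < 12)) && ((!(cnt != 0)) ==> e < 12))) && ((!(cnt != 0)) ==> e < 12)
Answer: WP = (cnt != 0 ==> ((cnt != 0 ==> ((!(cnt != 0)) && e < 12)) && ((!(cnt != 0)) ==> e < 12))) && ((!(cnt != 0)) ==> e < 12)


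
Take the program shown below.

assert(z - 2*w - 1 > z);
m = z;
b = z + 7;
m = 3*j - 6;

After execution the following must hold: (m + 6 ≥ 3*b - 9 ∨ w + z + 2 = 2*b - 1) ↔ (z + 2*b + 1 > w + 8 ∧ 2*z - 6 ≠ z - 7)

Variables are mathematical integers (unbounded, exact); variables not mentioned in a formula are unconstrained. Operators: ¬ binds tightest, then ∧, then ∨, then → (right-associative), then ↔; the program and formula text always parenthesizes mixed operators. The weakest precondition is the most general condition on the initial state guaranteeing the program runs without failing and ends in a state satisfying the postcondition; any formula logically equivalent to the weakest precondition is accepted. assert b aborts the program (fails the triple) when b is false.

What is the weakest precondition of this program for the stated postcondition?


Working backward. After the program, the postcondition (m + 6 ≥ 3*b - 9 ∨ w + z + 2 = 2*b - 1) ↔ (z + 2*b + 1 > w + 8 ∧ 2*z - 6 ≠ z - 7) must hold; in canonical form it is (m ≥ 3*b - 15 ∨ w + z = 2*b - 3) ↔ (2*b + z > w + 7 ∧ z ≠ -1).
Before m := 3*j - 6: (3*j ≥ 3*b - 9 ∨ w + z = 2*b - 3) ↔ (2*b + z > w + 7 ∧ z ≠ -1)
Before b := z + 7: (3*j ≥ 3*z + 12 ∨ w = z + 11) ↔ (3*z > w - 7 ∧ z ≠ -1)
Before m := z: (3*j ≥ 3*z + 12 ∨ w = z + 11) ↔ (3*z > w - 7 ∧ z ≠ -1)
Before assert z - 2*w - 1 > z: 2*w < -1 ∧ ((3*j ≥ 3*z + 12 ∨ w = z + 11) ↔ (3*z > w - 7 ∧ z ≠ -1))
Answer: WP = 2*w < -1 ∧ ((3*j ≥ 3*z + 12 ∨ w = z + 11) ↔ (3*z > w - 7 ∧ z ≠ -1))


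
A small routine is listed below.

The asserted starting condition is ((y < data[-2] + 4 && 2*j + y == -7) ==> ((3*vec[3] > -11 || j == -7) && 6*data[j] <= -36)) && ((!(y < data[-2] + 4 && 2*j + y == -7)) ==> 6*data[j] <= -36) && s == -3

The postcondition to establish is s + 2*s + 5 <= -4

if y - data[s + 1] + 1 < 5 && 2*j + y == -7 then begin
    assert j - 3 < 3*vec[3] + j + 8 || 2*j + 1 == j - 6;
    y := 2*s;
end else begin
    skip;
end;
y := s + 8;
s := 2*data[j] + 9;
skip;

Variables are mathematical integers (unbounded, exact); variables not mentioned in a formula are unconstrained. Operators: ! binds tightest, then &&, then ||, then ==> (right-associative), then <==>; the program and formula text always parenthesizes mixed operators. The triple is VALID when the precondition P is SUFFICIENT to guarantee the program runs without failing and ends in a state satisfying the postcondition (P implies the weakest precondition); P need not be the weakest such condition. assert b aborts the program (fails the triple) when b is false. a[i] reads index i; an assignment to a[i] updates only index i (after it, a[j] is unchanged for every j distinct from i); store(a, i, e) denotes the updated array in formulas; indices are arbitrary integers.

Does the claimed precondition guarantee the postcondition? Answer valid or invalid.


Working backward. After the program, the postcondition s + 2*s + 5 <= -4 must hold; in canonical form it is 3*s <= -9.
Before skip: 3*s <= -9
Before s := 2*data[j] + 9: 6*data[j] <= -36
Before y := s + 8: 6*data[j] <= -36
Then branch requires (3*vec[3] > -11 || j == -7) && 6*data[j] <= -36; else branch requires 6*data[j] <= -36.
Before the if: ((y < data[s + 1] + 4 && 2*j + y == -7) ==> ((3*vec[3] > -11 || j == -7) && 6*data[j] <= -36)) && ((!(y < data[s + 1] + 4 && 2*j + y == -7)) ==> 6*data[j] <= -36)
The weakest precondition is ((y < data[s + 1] + 4 && 2*j + y == -7) ==> ((3*vec[3] > -11 || j == -7) && 6*data[j] <= -36)) && ((!(y < data[s + 1] + 4 && 2*j + y == -7)) ==> 6*data[j] <= -36).
Check whether ((y < data[-2] + 4 && 2*j + y == -7) ==> ((3*vec[3] > -11 || j == -7) && 6*data[j] <= -36)) && ((!(y < data[-2] + 4 && 2*j + y == -7)) ==> 6*data[j] <= -36) && s == -3 implies it.
Every state satisfying the precondition satisfies the weakest precondition: the implication holds.
Answer: valid


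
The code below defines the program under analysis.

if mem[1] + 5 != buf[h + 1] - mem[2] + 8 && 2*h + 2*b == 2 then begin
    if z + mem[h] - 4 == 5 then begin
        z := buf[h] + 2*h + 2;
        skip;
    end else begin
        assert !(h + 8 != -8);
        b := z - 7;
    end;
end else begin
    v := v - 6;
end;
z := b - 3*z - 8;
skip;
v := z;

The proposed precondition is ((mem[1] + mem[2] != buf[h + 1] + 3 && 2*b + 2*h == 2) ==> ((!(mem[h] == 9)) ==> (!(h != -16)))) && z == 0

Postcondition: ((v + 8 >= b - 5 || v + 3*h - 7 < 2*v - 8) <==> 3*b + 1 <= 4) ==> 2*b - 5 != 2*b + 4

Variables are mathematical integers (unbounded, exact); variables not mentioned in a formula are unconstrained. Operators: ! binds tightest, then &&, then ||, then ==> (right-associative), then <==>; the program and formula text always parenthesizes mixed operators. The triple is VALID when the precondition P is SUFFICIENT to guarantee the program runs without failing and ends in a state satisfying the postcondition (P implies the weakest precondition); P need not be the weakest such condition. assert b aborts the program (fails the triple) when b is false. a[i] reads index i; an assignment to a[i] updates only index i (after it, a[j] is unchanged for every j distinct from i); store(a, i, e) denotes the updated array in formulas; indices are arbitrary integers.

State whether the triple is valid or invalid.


Working backward. After the program, the postcondition ((v + 8 >= b - 5 || v + 3*h - 7 < 2*v - 8) <==> 3*b + 1 <= 4) ==> 2*b - 5 != 2*b + 4 must hold; in canonical form it is true.
Before v := z: true
Before skip: true
Before z := b - 3*z - 8: true
Then branch requires (!(mem[h] + z == 9)) ==> (!(h != -16)); else branch requires true.
Before the if: (mem[1] + mem[2] != buf[h + 1] + 3 && 2*b + 2*h == 2) ==> ((!(mem[h] + z == 9)) ==> (!(h != -16)))
The weakest precondition is (mem[1] + mem[2] != buf[h + 1] + 3 && 2*b + 2*h == 2) ==> ((!(mem[h] + z == 9)) ==> (!(h != -16))).
Check whether ((mem[1] + mem[2] != buf[h + 1] + 3 && 2*b + 2*h == 2) ==> ((!(mem[h] == 9)) ==> (!(h != -16)))) && z == 0 implies it.
Every state satisfying the precondition satisfies the weakest precondition: the implication holds.
Answer: valid


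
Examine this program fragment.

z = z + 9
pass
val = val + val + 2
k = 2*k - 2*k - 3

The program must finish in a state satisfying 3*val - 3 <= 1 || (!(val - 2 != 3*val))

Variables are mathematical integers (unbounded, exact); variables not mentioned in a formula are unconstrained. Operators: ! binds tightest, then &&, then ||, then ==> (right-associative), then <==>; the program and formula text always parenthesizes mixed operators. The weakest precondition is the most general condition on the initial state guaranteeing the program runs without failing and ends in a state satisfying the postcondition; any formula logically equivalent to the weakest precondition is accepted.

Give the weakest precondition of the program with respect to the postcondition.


Working backward. After the program, the postcondition 3*val - 3 <= 1 || (!(val - 2 != 3*val)) must hold; in canonical form it is 3*val <= 4 || (!(2*val != -2)).
Before k := 2*k - 2*k - 3: 3*val <= 4 || (!(2*val != -2))
Before val := val + val + 2: 6*val <= -2 || (!(4*val != -6))
Before skip: 6*val <= -2 || (!(4*val != -6))
Before z := z + 9: 6*val <= -2 || (!(4*val != -6))
Answer: WP = 6*val <= -2 || (!(4*val != -6))


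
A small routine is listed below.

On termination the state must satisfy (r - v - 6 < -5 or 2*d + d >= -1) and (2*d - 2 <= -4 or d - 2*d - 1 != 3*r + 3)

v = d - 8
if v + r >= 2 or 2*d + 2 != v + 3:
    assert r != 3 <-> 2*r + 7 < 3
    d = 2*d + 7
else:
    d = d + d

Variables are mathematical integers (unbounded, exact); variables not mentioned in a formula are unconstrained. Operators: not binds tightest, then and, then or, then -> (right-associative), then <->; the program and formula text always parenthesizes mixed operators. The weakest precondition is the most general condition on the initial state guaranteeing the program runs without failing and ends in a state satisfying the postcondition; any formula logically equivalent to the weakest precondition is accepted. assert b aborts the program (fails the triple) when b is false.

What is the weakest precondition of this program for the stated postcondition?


Working backward. After the program, the postcondition (r - v - 6 < -5 or 2*d + d >= -1) and (2*d - 2 <= -4 or d - 2*d - 1 != 3*r + 3) must hold; in canonical form it is (r < v + 1 or 3*d >= -1) and (2*d <= -2 or d + 3*r != -4).
Then branch requires (r != 3 <-> 2*r < -4) and (r < v + 1 or 6*d >= -22) and (4*d <= -16 or 2*d + 3*r != -11); else branch requires (r < v + 1 or 6*d >= -1) and (4*d <= -2 or 2*d + 3*r != -4).
Before the if: ((r + v >= 2 or 2*d != v + 1) -> ((r != 3 <-> 2*r < -4) and (r < v + 1 or 6*d >= -22) and (4*d <= -16 or 2*d + 3*r != -11))) and ((not (r + v >= 2 or 2*d != v + 1)) -> ((r < v + 1 or 6*d >= -1) and (4*d <= -2 or 2*d + 3*r != -4)))
Before v := d - 8: ((d + r >= 10 or d != -7) -> ((r != 3 <-> 2*r < -4) and (r < d - 7 or 6*d >= -22) and (4*d <= -16 or 2*d + 3*r != -11))) and ((not (d + r >= 10 or d != -7)) -> ((r < d - 7 or 6*d >= -1) and (4*d <= -2 or 2*d + 3*r != -4)))
Answer: WP = ((d + r >= 10 or d != -7) -> ((r != 3 <-> 2*r < -4) and (r < d - 7 or 6*d >= -22) and (4*d <= -16 or 2*d + 3*r != -11))) and ((not (d + r >= 10 or d != -7)) -> ((r < d - 7 or 6*d >= -1) and (4*d <= -2 or 2*d + 3*r != -4)))


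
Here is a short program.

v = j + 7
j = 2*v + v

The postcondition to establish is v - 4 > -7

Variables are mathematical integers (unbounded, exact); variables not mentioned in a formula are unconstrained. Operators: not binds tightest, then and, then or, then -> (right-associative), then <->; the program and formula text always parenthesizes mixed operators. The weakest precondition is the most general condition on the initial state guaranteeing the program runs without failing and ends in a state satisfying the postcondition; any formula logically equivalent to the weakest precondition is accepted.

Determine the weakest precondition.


Working backward. After the program, the postcondition v - 4 > -7 must hold; in canonical form it is v > -3.
Before j := 2*v + v: v > -3
Before v := j + 7: j > -10
Answer: WP = j > -10


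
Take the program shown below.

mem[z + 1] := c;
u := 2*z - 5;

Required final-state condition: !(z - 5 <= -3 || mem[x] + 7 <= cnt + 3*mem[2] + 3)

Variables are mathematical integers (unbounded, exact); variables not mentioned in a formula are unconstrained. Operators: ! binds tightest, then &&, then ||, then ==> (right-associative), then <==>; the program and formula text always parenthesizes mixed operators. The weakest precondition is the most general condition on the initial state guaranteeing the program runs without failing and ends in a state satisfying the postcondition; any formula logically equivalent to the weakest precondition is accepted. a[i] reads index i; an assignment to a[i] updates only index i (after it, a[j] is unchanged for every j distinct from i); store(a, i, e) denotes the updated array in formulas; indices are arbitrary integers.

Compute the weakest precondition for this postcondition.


Working backward. After the program, the postcondition !(z - 5 <= -3 || mem[x] + 7 <= cnt + 3*mem[2] + 3) must hold; in canonical form it is !(z <= 2 || mem[x] <= 3*mem[2] + cnt - 4).
Before u := 2*z - 5: !(z <= 2 || mem[x] <= 3*mem[2] + cnt - 4)
Before mem[z + 1] := c: !(z <= 2 || store(mem, z + 1, c)[x] <= 3*store(mem, z + 1, c)[2] + cnt - 4)
Answer: WP = !(z <= 2 || store(mem, z + 1, c)[x] <= 3*store(mem, z + 1, c)[2] + cnt - 4)


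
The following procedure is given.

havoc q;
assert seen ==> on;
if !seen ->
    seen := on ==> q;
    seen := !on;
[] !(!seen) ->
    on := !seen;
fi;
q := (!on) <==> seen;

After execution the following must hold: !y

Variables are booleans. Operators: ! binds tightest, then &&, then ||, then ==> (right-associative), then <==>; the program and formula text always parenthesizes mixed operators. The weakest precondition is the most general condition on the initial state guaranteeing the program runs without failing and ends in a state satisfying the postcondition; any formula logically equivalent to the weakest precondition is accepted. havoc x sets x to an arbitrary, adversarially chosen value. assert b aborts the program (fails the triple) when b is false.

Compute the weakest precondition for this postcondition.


Working backward. After the program, !y must hold.
Before q := (!on) <==> seen: !y
Then branch requires !y; else branch requires !y.
Before the if: ((!seen) ==> (!y)) && (seen ==> (!y))
Before assert seen ==> on: (seen ==> on) && ((!seen) ==> (!y)) && (seen ==> (!y))
Before havoc q: (seen ==> on) && ((!seen) ==> (!y)) && (seen ==> (!y))
Answer: WP = (seen ==> on) && ((!seen) ==> (!y)) && (seen ==> (!y))


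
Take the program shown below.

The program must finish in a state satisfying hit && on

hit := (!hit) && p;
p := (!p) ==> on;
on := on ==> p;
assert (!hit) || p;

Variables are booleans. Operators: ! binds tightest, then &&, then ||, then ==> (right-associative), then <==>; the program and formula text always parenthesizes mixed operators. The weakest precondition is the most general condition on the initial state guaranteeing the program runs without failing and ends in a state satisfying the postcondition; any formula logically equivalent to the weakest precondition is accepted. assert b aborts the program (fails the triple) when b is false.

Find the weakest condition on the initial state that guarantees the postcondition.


Working backward. After the program, hit && on must hold.
Before assert (!hit) || p: ((!hit) || p) && hit && on
Before on := on ==> p: ((!hit) || p) && hit && (on ==> p)
Before p := (!p) ==> on: ((!hit) || ((!p) ==> on)) && hit && (on ==> ((!p) ==> on))
Before hit := (!hit) && p: ((!((!hit) && p)) || ((!p) ==> on)) && (!hit) && p && (on ==> ((!p) ==> on))
Answer: WP = ((!((!hit) && p)) || ((!p) ==> on)) && (!hit) && p && (on ==> ((!p) ==> on))


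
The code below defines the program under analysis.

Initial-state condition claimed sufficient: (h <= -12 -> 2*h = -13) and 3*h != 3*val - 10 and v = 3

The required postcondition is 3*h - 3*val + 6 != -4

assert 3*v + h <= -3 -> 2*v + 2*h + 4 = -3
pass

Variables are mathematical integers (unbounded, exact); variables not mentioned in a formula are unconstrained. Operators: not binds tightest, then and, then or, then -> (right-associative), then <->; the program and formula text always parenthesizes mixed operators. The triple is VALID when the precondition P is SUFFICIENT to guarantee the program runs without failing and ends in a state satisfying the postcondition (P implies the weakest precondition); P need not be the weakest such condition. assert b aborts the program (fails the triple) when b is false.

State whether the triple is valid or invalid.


Working backward. After the program, the postcondition 3*h - 3*val + 6 != -4 must hold; in canonical form it is 3*h != 3*val - 10.
Before skip: 3*h != 3*val - 10
Before assert 3*v + h <= -3 -> 2*v + 2*h + 4 = -3: (h + 3*v <= -3 -> 2*h + 2*v = -7) and 3*h != 3*val - 10
The weakest precondition is (h + 3*v <= -3 -> 2*h + 2*v = -7) and 3*h != 3*val - 10.
Check whether (h <= -12 -> 2*h = -13) and 3*h != 3*val - 10 and v = 3 implies it.
Every state satisfying the precondition satisfies the weakest precondition: the implication holds.
Answer: valid


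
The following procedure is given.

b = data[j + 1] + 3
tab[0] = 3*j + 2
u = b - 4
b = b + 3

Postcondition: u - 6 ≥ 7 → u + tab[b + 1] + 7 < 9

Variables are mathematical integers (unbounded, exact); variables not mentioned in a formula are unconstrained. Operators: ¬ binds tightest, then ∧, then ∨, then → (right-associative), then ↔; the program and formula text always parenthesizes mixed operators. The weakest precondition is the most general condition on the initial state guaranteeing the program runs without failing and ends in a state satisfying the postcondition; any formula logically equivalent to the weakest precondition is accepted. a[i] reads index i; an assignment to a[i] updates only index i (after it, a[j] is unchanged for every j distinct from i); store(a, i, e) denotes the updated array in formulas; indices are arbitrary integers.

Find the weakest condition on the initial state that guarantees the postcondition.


Working backward. After the program, the postcondition u - 6 ≥ 7 → u + tab[b + 1] + 7 < 9 must hold; in canonical form it is u ≥ 13 → tab[b + 1] + u < 2.
Before b := b + 3: u ≥ 13 → tab[b + 4] + u < 2
Before u := b - 4: b ≥ 17 → tab[b + 4] + b < 6
Before tab[0] := 3*j + 2: b ≥ 17 → store(tab, 0, 3*j + 2)[b + 4] + b < 6
Before b := data[j + 1] + 3: data[j + 1] ≥ 14 → data[j + 1] + store(tab, 0, 3*j + 2)[data[j + 1] + 7] < 3
Answer: WP = data[j + 1] ≥ 14 → data[j + 1] + store(tab, 0, 3*j + 2)[data[j + 1] + 7] < 3


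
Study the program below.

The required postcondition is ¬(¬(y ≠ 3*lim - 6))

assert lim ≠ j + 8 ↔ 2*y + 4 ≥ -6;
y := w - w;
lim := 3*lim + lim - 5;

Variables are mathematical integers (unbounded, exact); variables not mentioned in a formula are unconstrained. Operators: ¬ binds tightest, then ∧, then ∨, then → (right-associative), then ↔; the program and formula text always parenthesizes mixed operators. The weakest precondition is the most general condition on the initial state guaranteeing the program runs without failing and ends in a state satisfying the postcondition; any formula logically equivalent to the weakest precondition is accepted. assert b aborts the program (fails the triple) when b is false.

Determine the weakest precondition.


Working backward. After the program, the postcondition ¬(¬(y ≠ 3*lim - 6)) must hold; in canonical form it is y ≠ 3*lim - 6.
Before lim := 3*lim + lim - 5: y ≠ 12*lim - 21
Before y := w - w: 12*lim ≠ 21
Before assert lim ≠ j + 8 ↔ 2*y + 4 ≥ -6: (lim ≠ j + 8 ↔ 2*y ≥ -10) ∧ 12*lim ≠ 21
Answer: WP = (lim ≠ j + 8 ↔ 2*y ≥ -10) ∧ 12*lim ≠ 21


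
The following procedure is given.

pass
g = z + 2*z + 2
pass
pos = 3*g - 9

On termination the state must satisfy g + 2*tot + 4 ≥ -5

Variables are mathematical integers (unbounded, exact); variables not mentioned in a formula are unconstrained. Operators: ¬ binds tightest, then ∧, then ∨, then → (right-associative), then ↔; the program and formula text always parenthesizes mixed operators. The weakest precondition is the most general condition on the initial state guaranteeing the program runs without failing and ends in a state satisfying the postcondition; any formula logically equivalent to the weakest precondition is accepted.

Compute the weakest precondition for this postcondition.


Working backward. After the program, the postcondition g + 2*tot + 4 ≥ -5 must hold; in canonical form it is g + 2*tot ≥ -9.
Before pos := 3*g - 9: g + 2*tot ≥ -9
Before skip: g + 2*tot ≥ -9
Before g := z + 2*z + 2: 2*tot + 3*z ≥ -11
Before skip: 2*tot + 3*z ≥ -11
Answer: WP = 2*tot + 3*z ≥ -11


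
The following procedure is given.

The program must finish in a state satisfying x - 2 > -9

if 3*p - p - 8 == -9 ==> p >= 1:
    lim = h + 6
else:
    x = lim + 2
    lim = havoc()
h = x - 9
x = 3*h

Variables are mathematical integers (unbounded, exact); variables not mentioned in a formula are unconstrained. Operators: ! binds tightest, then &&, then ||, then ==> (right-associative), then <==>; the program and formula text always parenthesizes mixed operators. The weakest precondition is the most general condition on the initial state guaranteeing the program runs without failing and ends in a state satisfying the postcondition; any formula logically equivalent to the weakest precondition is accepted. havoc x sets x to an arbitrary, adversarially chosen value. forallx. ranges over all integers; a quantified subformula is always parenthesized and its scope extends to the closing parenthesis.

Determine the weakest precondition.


Working backward. After the program, the postcondition x - 2 > -9 must hold; in canonical form it is x > -7.
Before x := 3*h: 3*h > -7
Before h := x - 9: 3*x > 20
Then branch requires 3*x > 20; else branch requires 3*lim > 14.
Before the if: ((2*p == -1 ==> p >= 1) ==> 3*x > 20) && ((!(2*p == -1 ==> p >= 1)) ==> 3*lim > 14)
Answer: WP = ((2*p == -1 ==> p >= 1) ==> 3*x > 20) && ((!(2*p == -1 ==> p >= 1)) ==> 3*lim > 14)


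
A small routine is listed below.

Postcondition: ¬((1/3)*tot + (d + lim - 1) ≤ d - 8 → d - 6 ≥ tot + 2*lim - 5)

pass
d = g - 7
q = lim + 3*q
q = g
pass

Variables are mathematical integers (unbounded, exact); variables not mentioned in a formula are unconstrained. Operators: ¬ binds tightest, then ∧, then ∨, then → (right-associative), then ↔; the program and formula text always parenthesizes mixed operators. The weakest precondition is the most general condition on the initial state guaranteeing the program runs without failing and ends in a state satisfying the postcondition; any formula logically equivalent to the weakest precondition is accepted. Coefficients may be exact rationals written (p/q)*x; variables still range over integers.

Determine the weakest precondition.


Working backward. After the program, the postcondition ¬((1/3)*tot + (d + lim - 1) ≤ d - 8 → d - 6 ≥ tot + 2*lim - 5) must hold; in canonical form it is ¬(lim + (1/3)*tot ≤ -7 → d ≥ 2*lim + tot + 1).
Before skip: ¬(lim + (1/3)*tot ≤ -7 → d ≥ 2*lim + tot + 1)
Before q := g: ¬(lim + (1/3)*tot ≤ -7 → d ≥ 2*lim + tot + 1)
Before q := lim + 3*q: ¬(lim + (1/3)*tot ≤ -7 → d ≥ 2*lim + tot + 1)
Before d := g - 7: ¬(lim + (1/3)*tot ≤ -7 → g ≥ 2*lim + tot + 8)
Before skip: ¬(lim + (1/3)*tot ≤ -7 → g ≥ 2*lim + tot + 8)
Answer: WP = ¬(lim + (1/3)*tot ≤ -7 → g ≥ 2*lim + tot + 8)


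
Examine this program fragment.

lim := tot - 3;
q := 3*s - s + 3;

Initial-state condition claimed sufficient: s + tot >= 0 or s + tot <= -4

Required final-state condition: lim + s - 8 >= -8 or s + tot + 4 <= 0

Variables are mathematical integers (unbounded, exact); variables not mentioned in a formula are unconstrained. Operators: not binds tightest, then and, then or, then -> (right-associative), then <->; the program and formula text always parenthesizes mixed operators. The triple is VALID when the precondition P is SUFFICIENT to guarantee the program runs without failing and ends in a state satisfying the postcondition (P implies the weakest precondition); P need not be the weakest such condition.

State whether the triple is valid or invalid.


Working backward. After the program, the postcondition lim + s - 8 >= -8 or s + tot + 4 <= 0 must hold; in canonical form it is lim + s >= 0 or s + tot <= -4.
Before q := 3*s - s + 3: lim + s >= 0 or s + tot <= -4
Before lim := tot - 3: s + tot >= 3 or s + tot <= -4
The weakest precondition is s + tot >= 3 or s + tot <= -4.
Check whether s + tot >= 0 or s + tot <= -4 implies it.
Countermodel: at the initial state s = 0, tot = 0, the precondition holds but the weakest precondition fails.
Answer: invalid


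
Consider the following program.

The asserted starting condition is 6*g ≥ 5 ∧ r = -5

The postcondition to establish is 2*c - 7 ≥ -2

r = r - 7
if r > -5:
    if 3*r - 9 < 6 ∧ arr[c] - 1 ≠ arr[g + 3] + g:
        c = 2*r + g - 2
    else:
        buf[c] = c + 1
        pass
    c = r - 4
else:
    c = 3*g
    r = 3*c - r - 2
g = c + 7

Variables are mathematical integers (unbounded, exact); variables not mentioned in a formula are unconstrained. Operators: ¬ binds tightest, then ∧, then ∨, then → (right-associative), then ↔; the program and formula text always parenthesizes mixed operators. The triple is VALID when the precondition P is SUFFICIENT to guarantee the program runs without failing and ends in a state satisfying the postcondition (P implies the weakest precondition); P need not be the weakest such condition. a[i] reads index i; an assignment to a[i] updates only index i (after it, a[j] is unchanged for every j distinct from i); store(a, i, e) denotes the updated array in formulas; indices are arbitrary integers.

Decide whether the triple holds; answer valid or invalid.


Working backward. After the program, the postcondition 2*c - 7 ≥ -2 must hold; in canonical form it is 2*c ≥ 5.
Before g := c + 7: 2*c ≥ 5
Then branch requires ((3*r < 15 ∧ arr[c] ≠ arr[g + 3] + g + 1) → 2*r ≥ 13) ∧ ((¬(3*r < 15 ∧ arr[c] ≠ arr[g + 3] + g + 1)) → 2*r ≥ 13); else branch requires 6*g ≥ 5.
Before the if: (r > -5 → (((3*r < 15 ∧ arr[c] ≠ arr[g + 3] + g + 1) → 2*r ≥ 13) ∧ ((¬(3*r < 15 ∧ arr[c] ≠ arr[g + 3] + g + 1)) → 2*r ≥ 13))) ∧ ((¬(r > -5)) → 6*g ≥ 5)
Before r := r - 7: (r > 2 → (((3*r < 36 ∧ arr[c] ≠ arr[g + 3] + g + 1) → 2*r ≥ 27) ∧ ((¬(3*r < 36 ∧ arr[c] ≠ arr[g + 3] + g + 1)) → 2*r ≥ 27))) ∧ ((¬(r > 2)) → 6*g ≥ 5)
The weakest precondition is (r > 2 → (((3*r < 36 ∧ arr[c] ≠ arr[g + 3] + g + 1) → 2*r ≥ 27) ∧ ((¬(3*r < 36 ∧ arr[c] ≠ arr[g + 3] + g + 1)) → 2*r ≥ 27))) ∧ ((¬(r > 2)) → 6*g ≥ 5).
Check whether 6*g ≥ 5 ∧ r = -5 implies it.
Every state satisfying the precondition satisfies the weakest precondition: the implication holds.
Answer: valid


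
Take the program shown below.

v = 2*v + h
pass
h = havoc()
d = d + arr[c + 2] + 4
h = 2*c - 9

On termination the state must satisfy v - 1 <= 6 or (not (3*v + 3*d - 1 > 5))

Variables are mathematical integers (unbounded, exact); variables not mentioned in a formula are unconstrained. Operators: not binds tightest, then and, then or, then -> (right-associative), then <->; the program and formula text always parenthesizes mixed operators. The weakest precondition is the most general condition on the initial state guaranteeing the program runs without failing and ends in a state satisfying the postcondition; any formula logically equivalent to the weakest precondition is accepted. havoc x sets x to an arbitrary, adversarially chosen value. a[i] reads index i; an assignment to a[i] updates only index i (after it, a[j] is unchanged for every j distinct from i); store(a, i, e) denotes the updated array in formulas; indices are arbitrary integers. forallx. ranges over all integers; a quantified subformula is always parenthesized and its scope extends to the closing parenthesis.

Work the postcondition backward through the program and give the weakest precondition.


Working backward. After the program, the postcondition v - 1 <= 6 or (not (3*v + 3*d - 1 > 5)) must hold; in canonical form it is v <= 7 or (not (3*d + 3*v > 6)).
Before h := 2*c - 9: v <= 7 or (not (3*d + 3*v > 6))
Before d := d + arr[c + 2] + 4: v <= 7 or (not (3*arr[c + 2] + 3*d + 3*v > -6))
Before havoc h: v <= 7 or (not (3*arr[c + 2] + 3*d + 3*v > -6))
Before skip: v <= 7 or (not (3*arr[c + 2] + 3*d + 3*v > -6))
Before v := 2*v + h: h + 2*v <= 7 or (not (3*arr[c + 2] + 3*d + 3*h + 6*v > -6))
Answer: WP = h + 2*v <= 7 or (not (3*arr[c + 2] + 3*d + 3*h + 6*v > -6))


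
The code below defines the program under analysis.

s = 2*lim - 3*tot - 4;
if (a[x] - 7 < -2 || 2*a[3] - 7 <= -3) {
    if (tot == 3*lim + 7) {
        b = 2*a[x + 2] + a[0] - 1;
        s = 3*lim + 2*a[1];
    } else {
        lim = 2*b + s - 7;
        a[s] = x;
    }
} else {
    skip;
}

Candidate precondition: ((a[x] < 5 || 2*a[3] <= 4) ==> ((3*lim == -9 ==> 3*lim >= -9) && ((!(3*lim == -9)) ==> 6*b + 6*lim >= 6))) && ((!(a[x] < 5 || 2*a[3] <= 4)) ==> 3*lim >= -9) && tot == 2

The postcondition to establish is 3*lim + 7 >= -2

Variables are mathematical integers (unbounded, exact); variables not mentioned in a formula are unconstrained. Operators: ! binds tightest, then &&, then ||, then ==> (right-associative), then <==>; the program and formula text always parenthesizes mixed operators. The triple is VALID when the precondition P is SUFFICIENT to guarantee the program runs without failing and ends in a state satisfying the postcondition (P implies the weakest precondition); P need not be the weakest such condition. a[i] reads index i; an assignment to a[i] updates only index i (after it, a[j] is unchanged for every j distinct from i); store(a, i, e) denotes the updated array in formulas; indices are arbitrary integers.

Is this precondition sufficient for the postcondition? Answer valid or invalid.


Working backward. After the program, the postcondition 3*lim + 7 >= -2 must hold; in canonical form it is 3*lim >= -9.
Then branch requires (tot == 3*lim + 7 ==> 3*lim >= -9) && ((!(tot == 3*lim + 7)) ==> 6*b + 3*s >= 12); else branch requires 3*lim >= -9.
Before the if: ((a[x] < 5 || 2*a[3] <= 4) ==> ((tot == 3*lim + 7 ==> 3*lim >= -9) && ((!(tot == 3*lim + 7)) ==> 6*b + 3*s >= 12))) && ((!(a[x] < 5 || 2*a[3] <= 4)) ==> 3*lim >= -9)
Before s := 2*lim - 3*tot - 4: ((a[x] < 5 || 2*a[3] <= 4) ==> ((tot == 3*lim + 7 ==> 3*lim >= -9) && ((!(tot == 3*lim + 7)) ==> 6*b + 6*lim >= 9*tot + 24))) && ((!(a[x] < 5 || 2*a[3] <= 4)) ==> 3*lim >= -9)
The weakest precondition is ((a[x] < 5 || 2*a[3] <= 4) ==> ((tot == 3*lim + 7 ==> 3*lim >= -9) && ((!(tot == 3*lim + 7)) ==> 6*b + 6*lim >= 9*tot + 24))) && ((!(a[x] < 5 || 2*a[3] <= 4)) ==> 3*lim >= -9).
Check whether ((a[x] < 5 || 2*a[3] <= 4) ==> ((3*lim == -9 ==> 3*lim >= -9) && ((!(3*lim == -9)) ==> 6*b + 6*lim >= 6))) && ((!(a[x] < 5 || 2*a[3] <= 4)) ==> 3*lim >= -9) && tot == 2 implies it.
Countermodel: at the initial state a = {[2] = 0, [3] = 0, elsewhere 0}, b = 0, lim = 1, tot = 2, x = 2, the precondition holds but the weakest precondition fails.
Answer: invalid


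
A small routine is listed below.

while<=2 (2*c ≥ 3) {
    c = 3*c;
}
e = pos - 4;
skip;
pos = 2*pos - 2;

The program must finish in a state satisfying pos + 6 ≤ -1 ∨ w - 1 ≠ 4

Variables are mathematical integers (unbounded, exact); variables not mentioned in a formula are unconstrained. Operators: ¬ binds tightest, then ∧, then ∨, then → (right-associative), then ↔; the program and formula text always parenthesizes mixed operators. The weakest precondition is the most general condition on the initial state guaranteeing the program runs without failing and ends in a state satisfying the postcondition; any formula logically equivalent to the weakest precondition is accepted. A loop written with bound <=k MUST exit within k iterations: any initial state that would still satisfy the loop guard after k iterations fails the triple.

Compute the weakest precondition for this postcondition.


Working backward. After the program, the postcondition pos + 6 ≤ -1 ∨ w - 1 ≠ 4 must hold; in canonical form it is pos ≤ -7 ∨ w ≠ 5.
Before pos := 2*pos - 2: 2*pos ≤ -5 ∨ w ≠ 5
Before skip: 2*pos ≤ -5 ∨ w ≠ 5
Before e := pos - 4: 2*pos ≤ -5 ∨ w ≠ 5
Before the loop (bound <=2), unroll the exhaustion recursion (WP_0 = exit-now case; WP_j = one more guarded iteration, up to j = 2):
  WP_0: (¬(2*c ≥ 3)) ∧ (2*pos ≤ -5 ∨ w ≠ 5)
  WP_1: (2*c ≥ 3 → ((¬(6*c ≥ 3)) ∧ (2*pos ≤ -5 ∨ w ≠ 5))) ∧ ((¬(2*c ≥ 3)) → (2*pos ≤ -5 ∨ w ≠ 5))
  WP_2: (2*c ≥ 3 → ((6*c ≥ 3 → ((¬(18*c ≥ 3)) ∧ (2*pos ≤ -5 ∨ w ≠ 5))) ∧ ((¬(6*c ≥ 3)) → (2*pos ≤ -5 ∨ w ≠ 5)))) ∧ ((¬(2*c ≥ 3)) → (2*pos ≤ -5 ∨ w ≠ 5))
So before the loop: (2*c ≥ 3 → ((6*c ≥ 3 → ((¬(18*c ≥ 3)) ∧ (2*pos ≤ -5 ∨ w ≠ 5))) ∧ ((¬(6*c ≥ 3)) → (2*pos ≤ -5 ∨ w ≠ 5)))) ∧ ((¬(2*c ≥ 3)) → (2*pos ≤ -5 ∨ w ≠ 5))
Answer: WP = (2*c ≥ 3 → ((6*c ≥ 3 → ((¬(18*c ≥ 3)) ∧ (2*pos ≤ -5 ∨ w ≠ 5))) ∧ ((¬(6*c ≥ 3)) → (2*pos ≤ -5 ∨ w ≠ 5)))) ∧ ((¬(2*c ≥ 3)) → (2*pos ≤ -5 ∨ w ≠ 5))


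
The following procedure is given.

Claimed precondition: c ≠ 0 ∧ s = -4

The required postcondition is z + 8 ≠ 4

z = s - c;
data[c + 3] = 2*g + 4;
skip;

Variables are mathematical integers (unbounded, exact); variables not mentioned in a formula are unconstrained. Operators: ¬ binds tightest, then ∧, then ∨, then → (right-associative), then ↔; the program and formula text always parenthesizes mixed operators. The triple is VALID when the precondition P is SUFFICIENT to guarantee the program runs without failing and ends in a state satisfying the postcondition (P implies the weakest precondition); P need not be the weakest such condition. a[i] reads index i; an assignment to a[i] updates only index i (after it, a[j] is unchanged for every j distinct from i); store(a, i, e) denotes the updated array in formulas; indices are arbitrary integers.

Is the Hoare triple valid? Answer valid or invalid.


Working backward. After the program, the postcondition z + 8 ≠ 4 must hold; in canonical form it is z ≠ -4.
Before skip: z ≠ -4
Before data[c + 3] := 2*g + 4: z ≠ -4
Before z := s - c: s ≠ c - 4
The weakest precondition is s ≠ c - 4.
Check whether c ≠ 0 ∧ s = -4 implies it.
Every state satisfying the precondition satisfies the weakest precondition: the implication holds.
Answer: valid
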